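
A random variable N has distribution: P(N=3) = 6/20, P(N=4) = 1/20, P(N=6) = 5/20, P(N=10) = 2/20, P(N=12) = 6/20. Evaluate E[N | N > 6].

23/2

P(N > 6) = 2/5.
Σ over the event: 10·1/10 + 12·3/10 = 23/5.
E[N | N > 6] = (23/5) / (2/5) = 23/2.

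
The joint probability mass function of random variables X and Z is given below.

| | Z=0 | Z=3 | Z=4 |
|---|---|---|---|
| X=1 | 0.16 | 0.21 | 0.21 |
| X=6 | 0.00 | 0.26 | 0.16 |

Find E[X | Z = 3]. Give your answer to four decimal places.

3.7660

P(Z = 3) = 0.47.
Σ X·P over the event = 1·(0.21) + 6·(0.26) = 1.77.
E[X | Z = 3] = (1.77) / (0.47) = 3.7660.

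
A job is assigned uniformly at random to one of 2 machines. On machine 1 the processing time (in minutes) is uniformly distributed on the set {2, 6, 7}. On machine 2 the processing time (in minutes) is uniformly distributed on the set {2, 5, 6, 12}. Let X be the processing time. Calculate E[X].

E[X | machine 1] = (2+6+7)/3 = 5.
E[X | machine 2] = (2+5+6+12)/4 = 25/4.
E[X] = (1/2)·(5) + (1/2)·(25/4) = 45/8.

45/8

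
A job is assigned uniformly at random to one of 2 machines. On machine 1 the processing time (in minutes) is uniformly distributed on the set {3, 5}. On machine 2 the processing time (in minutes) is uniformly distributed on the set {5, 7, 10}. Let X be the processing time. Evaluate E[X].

17/3

E[X | machine 1] = (3+5)/2 = 4.
E[X | machine 2] = (5+7+10)/3 = 22/3.
E[X] = (1/2)·(4) + (1/2)·(22/3) = 17/3.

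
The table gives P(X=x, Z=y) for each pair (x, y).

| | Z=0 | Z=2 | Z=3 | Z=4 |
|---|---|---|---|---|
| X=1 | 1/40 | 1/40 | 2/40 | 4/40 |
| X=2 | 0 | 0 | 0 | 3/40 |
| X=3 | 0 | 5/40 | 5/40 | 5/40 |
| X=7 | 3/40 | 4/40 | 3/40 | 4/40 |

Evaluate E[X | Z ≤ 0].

11/2

P(Z ≤ 0) = 1/10.
Σ X·P over the event = 1·(1/40) + 7·(3/40) = 11/20.
E[X | Z ≤ 0] = (11/20) / (1/10) = 11/2.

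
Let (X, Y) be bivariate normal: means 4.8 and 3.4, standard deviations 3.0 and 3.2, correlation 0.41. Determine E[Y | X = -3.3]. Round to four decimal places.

-0.1424

For a bivariate normal, E[Y | X=x] = μ_Y + ρ·(σ_Y/σ_X)·(x − μ_X).
E[Y | X=-3.3] = 3.4 + (0.41)·(3.2/3.0)·(-3.3 − (4.8)) = 3.4 + (0.43733)·(-8.1) = -0.1424.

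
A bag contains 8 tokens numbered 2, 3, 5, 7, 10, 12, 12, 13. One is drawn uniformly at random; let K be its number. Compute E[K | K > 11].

P(K > 11) = 3/8.
Σ over the event: 12·1/4 + 13·1/8 = 37/8.
E[K | K > 11] = (37/8) / (3/8) = 37/3.

37/3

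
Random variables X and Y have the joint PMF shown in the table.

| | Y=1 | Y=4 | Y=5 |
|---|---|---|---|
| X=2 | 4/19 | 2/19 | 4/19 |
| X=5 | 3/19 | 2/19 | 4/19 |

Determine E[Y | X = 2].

16/5

P(X = 2) = 10/19.
Summing Y·P(X=x,Y=y) over the conditioning event gives 32/19.
E[Y | X = 2] = (32/19) / (10/19) = 16/5.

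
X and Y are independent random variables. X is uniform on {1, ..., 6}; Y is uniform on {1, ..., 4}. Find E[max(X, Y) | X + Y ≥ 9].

17/3

Outcomes with X + Y ≥ 9: (5,4), (6,3), (6,4), each with probability 1/24.
E[max(X, Y) | X + Y ≥ 9] = (5 + 6 + 6) / 3 = 17/3.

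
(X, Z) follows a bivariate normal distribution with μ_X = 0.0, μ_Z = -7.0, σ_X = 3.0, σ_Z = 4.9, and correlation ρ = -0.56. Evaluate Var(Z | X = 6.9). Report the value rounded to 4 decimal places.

Var(Z | X=x) = (1 − ρ²)·σ_Z².
Var(Z | X=6.9) = (4.9)²·(1 − (-0.56)²) = 24.01·0.6864 = 16.4805.

16.4805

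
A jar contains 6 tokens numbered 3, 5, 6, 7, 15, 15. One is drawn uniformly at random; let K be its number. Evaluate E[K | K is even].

P(K is even) = 1/6.
Σ over the event: 6·1/6 = 1.
E[K | K is even] = (1) / (1/6) = 6.

6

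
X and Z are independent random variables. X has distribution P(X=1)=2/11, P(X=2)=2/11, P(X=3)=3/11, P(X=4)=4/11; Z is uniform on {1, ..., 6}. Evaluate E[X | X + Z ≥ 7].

P(X + Z ≥ 7) = 31/66.
Summing X·P(x,y) over outcomes with X + Z ≥ 7 gives 101/66.
E[X | X + Z ≥ 7] = (101/66) / (31/66) = 101/31.

101/31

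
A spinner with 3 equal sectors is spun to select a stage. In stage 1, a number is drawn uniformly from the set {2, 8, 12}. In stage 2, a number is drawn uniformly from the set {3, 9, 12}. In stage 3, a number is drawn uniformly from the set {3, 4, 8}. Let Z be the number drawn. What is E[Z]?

61/9

E[Z | stage 1] = (2+8+12)/3 = 22/3.
E[Z | stage 2] = (3+9+12)/3 = 8.
E[Z | stage 3] = (3+4+8)/3 = 5.
By the law of total expectation,
E[Z] = (1/3)·(22/3) + (1/3)·(8) + (1/3)·(5) = 61/9.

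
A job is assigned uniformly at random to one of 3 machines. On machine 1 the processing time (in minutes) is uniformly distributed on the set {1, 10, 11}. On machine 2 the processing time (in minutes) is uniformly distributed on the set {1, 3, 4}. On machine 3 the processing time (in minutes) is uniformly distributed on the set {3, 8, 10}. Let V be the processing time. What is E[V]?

17/3

E[V | machine 1] = (1+10+11)/3 = 22/3.
E[V | machine 2] = (1+3+4)/3 = 8/3.
E[V | machine 3] = (3+8+10)/3 = 7.
E[V] = (1/3)·(22/3) + (1/3)·(8/3) + (1/3)·(7) = 17/3.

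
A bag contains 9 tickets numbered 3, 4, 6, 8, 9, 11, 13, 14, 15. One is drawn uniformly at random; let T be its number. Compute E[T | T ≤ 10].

6

P(T ≤ 10) = 5/9.
Σ over the event: 3·1/9 + 4·1/9 + 6·1/9 + 8·1/9 + 9·1/9 = 10/3.
E[T | T ≤ 10] = (10/3) / (5/9) = 6.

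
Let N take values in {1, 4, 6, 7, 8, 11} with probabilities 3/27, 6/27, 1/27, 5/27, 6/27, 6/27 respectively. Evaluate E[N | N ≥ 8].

P(N ≥ 8) = 4/9.
Σ over the event: 8·2/9 + 11·2/9 = 38/9.
E[N | N ≥ 8] = (38/9) / (4/9) = 19/2.

19/2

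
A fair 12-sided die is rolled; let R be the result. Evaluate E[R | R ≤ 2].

Given R ≤ 2, R is equally likely to be any of {1, 2}.
E[R | R ≤ 2] = (1 + 2) / 2 = 3/2.

3/2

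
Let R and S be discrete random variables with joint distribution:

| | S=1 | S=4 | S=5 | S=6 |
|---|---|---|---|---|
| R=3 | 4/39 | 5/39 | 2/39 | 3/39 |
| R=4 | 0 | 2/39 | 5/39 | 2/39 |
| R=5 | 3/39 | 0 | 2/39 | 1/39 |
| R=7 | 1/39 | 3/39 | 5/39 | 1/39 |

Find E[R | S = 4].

22/5

P(S = 4) = 10/39.
Summing R·P(R=x,S=y) over the conditioning event gives 44/39.
E[R | S = 4] = (44/39) / (10/39) = 22/5.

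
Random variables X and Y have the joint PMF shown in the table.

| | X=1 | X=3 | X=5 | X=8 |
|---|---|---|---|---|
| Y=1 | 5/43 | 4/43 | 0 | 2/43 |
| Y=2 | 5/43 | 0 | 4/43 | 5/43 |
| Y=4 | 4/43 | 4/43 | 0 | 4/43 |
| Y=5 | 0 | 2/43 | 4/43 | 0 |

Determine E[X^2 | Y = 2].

P(Y = 2) = 14/43.
Summing X^2·P(X=x,Y=y) over the conditioning event gives 425/43.
E[X^2 | Y = 2] = (425/43) / (14/43) = 425/14.

425/14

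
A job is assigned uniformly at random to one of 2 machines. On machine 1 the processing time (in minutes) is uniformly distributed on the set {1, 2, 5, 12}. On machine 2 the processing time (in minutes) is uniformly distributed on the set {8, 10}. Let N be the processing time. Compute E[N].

7

E[N | machine 1] = (1+2+5+12)/4 = 5.
E[N | machine 2] = (8+10)/2 = 9.
By the law of total expectation,
E[N] = (1/2)·(5) + (1/2)·(9) = 7.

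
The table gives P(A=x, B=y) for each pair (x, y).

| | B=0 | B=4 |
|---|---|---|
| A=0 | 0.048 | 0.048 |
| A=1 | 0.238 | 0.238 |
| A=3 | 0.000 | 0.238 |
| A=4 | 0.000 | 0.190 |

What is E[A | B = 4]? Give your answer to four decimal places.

2.3978

P(B = 4) = 0.714.
Σ A·P over the event = 0·(0.048) + 1·(0.238) + 3·(0.238) + 4·(0.190) = 1.712.
E[A | B = 4] = (1.712) / (0.714) = 2.3978.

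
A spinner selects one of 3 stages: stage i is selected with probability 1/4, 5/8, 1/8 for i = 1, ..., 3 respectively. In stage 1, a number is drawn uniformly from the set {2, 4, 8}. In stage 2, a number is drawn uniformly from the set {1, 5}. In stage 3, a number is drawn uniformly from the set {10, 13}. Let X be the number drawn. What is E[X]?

215/48

E[X | stage 1] = (2+4+8)/3 = 14/3.
E[X | stage 2] = (1+5)/2 = 3.
E[X | stage 3] = (10+13)/2 = 23/2.
E[X] = (1/4)·(14/3) + (5/8)·(3) + (1/8)·(23/2) = 215/48.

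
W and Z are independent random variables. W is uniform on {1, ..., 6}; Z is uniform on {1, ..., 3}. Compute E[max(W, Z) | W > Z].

P(W > Z) = 2/3.
Summing max(W,Z)·P(x,y) over outcomes with W > Z gives 53/18.
E[max(W, Z) | W > Z] = (53/18) / (2/3) = 53/12.

53/12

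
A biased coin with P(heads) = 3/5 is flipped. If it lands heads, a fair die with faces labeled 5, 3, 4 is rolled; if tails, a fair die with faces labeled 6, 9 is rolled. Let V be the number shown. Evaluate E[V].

27/5

E[V | heads] = (5+3+4)/3 = 4.
E[V | tails] = (6+9)/2 = 15/2.
By the law of total expectation,
E[V] = (3/5)·(4) + (2/5)·(15/2) = 27/5.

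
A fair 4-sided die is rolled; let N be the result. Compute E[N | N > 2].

Given N > 2, N is equally likely to be any of {3, 4}.
E[N | N > 2] = (3 + 4) / 2 = 7/2.

7/2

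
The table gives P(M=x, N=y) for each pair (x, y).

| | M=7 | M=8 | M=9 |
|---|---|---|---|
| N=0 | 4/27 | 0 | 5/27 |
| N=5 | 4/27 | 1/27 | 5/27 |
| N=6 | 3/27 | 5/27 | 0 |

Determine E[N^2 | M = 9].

25/2

P(M = 9) = 10/27.
Σ N^2·P over the event = 0·(5/27) + 25·(5/27) = 125/27.
E[N^2 | M = 9] = (125/27) / (10/27) = 25/2.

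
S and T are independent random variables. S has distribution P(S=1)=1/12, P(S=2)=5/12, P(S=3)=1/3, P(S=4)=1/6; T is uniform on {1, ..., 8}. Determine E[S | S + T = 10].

30/11

P(S + T = 10) = 11/96.
Summing S·P(x,y) over outcomes with S + T = 10 gives 5/16.
E[S | S + T = 10] = (5/16) / (11/96) = 30/11.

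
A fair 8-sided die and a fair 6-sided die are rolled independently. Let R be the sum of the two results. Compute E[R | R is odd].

8

P(R is odd) = 1/2.
Σ over the event: 3·1/24 + 5·1/12 + 7·1/8 + 9·1/8 + 11·1/12 + 13·1/24 = 4.
E[R | R is odd] = (4) / (1/2) = 8.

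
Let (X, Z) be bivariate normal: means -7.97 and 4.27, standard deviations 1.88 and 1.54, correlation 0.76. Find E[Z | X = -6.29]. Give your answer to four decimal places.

5.3159

E[Z | X=x] = μ_Z + ρ(σ_Z/σ_X)(x − μ_X) for jointly normal variables.
E[Z | X=-6.29] = 4.27 + (0.76)·(1.54/1.88)·(-6.29 − (-7.97)) = 4.27 + (0.62255)·(1.68) = 5.3159.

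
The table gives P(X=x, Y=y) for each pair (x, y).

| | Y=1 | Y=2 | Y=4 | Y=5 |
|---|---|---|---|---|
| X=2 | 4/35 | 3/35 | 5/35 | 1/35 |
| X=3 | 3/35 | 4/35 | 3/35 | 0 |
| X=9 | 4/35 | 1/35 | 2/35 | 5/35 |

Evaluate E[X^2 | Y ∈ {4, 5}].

P(Y ∈ {4, 5}) = 16/35.
Σ X^2·P over the event = 4·(5/35) + 4·(1/35) + 9·(3/35) + 81·(2/35) + 81·(5/35) = 618/35.
E[X^2 | Y ∈ {4, 5}] = (618/35) / (16/35) = 309/8.

309/8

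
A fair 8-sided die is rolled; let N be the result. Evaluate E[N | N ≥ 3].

Given N ≥ 3, N is equally likely to be any of {3, 4, 5, 6, 7, 8}.
E[N | N ≥ 3] = (3 + 4 + 5 + 6 + 7 + 8) / 6 = 11/2.

11/2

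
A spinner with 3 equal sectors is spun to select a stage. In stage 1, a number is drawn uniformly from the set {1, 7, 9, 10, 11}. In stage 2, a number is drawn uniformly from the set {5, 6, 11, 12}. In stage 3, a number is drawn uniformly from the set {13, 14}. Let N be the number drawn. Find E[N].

E[N | stage 1] = (1+7+9+10+11)/5 = 38/5.
E[N | stage 2] = (5+6+11+12)/4 = 17/2.
E[N | stage 3] = (13+14)/2 = 27/2.
E[N] = (1/3)·(38/5) + (1/3)·(17/2) + (1/3)·(27/2) = 148/15.

148/15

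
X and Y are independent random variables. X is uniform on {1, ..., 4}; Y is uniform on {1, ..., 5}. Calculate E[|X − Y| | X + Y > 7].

Outcomes with X + Y > 7: (3,5), (4,4), (4,5), each with probability 1/20.
E[|X − Y| | X + Y > 7] = (2 + 0 + 1) / 3 = 1.

1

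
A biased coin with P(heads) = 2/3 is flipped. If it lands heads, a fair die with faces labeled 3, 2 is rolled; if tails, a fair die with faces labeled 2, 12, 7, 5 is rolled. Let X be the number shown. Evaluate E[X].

23/6

E[X | heads] = (3+2)/2 = 5/2.
E[X | tails] = (2+12+7+5)/4 = 13/2.
By the law of total expectation,
E[X] = (2/3)·(5/2) + (1/3)·(13/2) = 23/6.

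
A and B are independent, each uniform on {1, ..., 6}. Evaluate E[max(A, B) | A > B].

14/3

P(A > B) = 5/12.
Summing max(A,B)·P(x,y) over outcomes with A > B gives 35/18.
E[max(A, B) | A > B] = (35/18) / (5/12) = 14/3.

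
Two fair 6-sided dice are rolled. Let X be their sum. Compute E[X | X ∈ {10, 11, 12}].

P(X ∈ {10, 11, 12}) = 1/6.
Σ over the event: 10·1/12 + 11·1/18 + 12·1/36 = 16/9.
E[X | X ∈ {10, 11, 12}] = (16/9) / (1/6) = 32/3.

32/3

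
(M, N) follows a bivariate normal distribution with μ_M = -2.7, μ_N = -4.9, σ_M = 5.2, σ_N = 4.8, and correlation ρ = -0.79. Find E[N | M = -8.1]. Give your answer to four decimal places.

-0.9622

The regression of N on M has slope ρ·σ_N/σ_M and passes through (μ_M, μ_N).
E[N | M=-8.1] = -4.9 + (-0.79)·(4.8/5.2)·(-8.1 − (-2.7)) = -4.9 + (-0.72923)·(-5.4) = -0.9622.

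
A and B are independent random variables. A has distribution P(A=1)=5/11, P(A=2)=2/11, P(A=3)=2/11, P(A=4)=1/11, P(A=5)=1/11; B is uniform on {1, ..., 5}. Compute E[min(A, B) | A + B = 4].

P(A + B = 4) = 9/55.
Summing min(A,B)·P(x,y) over outcomes with A + B = 4 gives 1/5.
E[min(A, B) | A + B = 4] = (1/5) / (9/55) = 11/9.

11/9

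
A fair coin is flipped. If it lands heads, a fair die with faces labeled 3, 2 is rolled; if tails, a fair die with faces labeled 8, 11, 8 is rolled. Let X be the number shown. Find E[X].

E[X | heads] = (3+2)/2 = 5/2.
E[X | tails] = (8+11+8)/3 = 9.
E[X] = (1/2)·(5/2) + (1/2)·(9) = 23/4.

23/4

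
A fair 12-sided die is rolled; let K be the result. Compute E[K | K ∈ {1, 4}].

5/2

P(K ∈ {1, 4}) = 1/6.
Σ over the event: 1·1/12 + 4·1/12 = 5/12.
E[K | K ∈ {1, 4}] = (5/12) / (1/6) = 5/2.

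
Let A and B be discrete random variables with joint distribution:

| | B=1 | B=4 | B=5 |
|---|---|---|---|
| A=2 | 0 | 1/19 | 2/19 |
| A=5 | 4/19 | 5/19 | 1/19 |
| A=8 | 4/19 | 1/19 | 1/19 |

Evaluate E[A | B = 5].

17/4

P(B = 5) = 4/19.
Σ A·P over the event = 2·(2/19) + 5·(1/19) + 8·(1/19) = 17/19.
E[A | B = 5] = (17/19) / (4/19) = 17/4.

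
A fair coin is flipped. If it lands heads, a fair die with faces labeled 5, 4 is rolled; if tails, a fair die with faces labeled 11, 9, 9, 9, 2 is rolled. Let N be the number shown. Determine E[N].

25/4

E[N | heads] = (5+4)/2 = 9/2.
E[N | tails] = (11+9+9+9+2)/5 = 8.
By the law of total expectation,
E[N] = (1/2)·(9/2) + (1/2)·(8) = 25/4.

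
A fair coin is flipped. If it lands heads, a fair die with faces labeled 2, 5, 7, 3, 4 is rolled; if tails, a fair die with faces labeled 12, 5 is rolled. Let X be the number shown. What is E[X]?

127/20

E[X | heads] = (2+5+7+3+4)/5 = 21/5.
E[X | tails] = (12+5)/2 = 17/2.
By the law of total expectation,
E[X] = (1/2)·(21/5) + (1/2)·(17/2) = 127/20.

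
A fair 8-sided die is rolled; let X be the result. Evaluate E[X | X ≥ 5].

13/2

Given X ≥ 5, X is equally likely to be any of {5, 6, 7, 8}.
E[X | X ≥ 5] = (5 + 6 + 7 + 8) / 4 = 13/2.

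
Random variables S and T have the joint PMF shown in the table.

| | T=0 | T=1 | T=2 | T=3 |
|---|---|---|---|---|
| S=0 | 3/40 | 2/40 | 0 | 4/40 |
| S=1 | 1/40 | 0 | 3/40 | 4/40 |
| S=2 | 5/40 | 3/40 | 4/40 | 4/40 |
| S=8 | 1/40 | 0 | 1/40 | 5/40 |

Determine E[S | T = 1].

P(T = 1) = 1/8.
Σ S·P over the event = 0·(2/40) + 2·(3/40) = 3/20.
E[S | T = 1] = (3/20) / (1/8) = 6/5.

6/5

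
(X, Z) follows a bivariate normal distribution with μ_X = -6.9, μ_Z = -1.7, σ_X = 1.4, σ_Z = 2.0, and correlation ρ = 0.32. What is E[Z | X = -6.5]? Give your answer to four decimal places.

-1.5171

For a bivariate normal, E[Z | X=x] = μ_Z + ρ·(σ_Z/σ_X)·(x − μ_X).
E[Z | X=-6.5] = -1.7 + (0.32)·(2.0/1.4)·(-6.5 − (-6.9)) = -1.7 + (0.45714)·(0.4) = -1.5171.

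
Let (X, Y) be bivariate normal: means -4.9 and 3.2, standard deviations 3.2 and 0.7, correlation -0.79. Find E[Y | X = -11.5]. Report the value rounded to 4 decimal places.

4.3406

For a bivariate normal, E[Y | X=x] = μ_Y + ρ·(σ_Y/σ_X)·(x − μ_X).
E[Y | X=-11.5] = 3.2 + (-0.79)·(0.7/3.2)·(-11.5 − (-4.9)) = 3.2 + (-0.172813)·(-6.6) = 4.3406.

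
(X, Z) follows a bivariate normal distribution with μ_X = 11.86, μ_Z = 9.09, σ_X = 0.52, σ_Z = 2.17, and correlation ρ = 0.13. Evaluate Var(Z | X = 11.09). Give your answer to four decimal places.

4.6293

Var(Z | X=x) = (1 − ρ²)·σ_Z².
Var(Z | X=11.09) = (2.17)²·(1 − (0.13)²) = 4.7089·0.9831 = 4.6293.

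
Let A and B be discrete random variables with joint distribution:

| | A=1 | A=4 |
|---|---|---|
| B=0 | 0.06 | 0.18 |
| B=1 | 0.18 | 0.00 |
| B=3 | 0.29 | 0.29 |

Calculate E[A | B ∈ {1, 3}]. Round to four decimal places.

2.1447

P(B ∈ {1, 3}) = 0.76.
Σ A·P over the event = 1·(0.18) + 1·(0.29) + 4·(0.29) = 1.63.
E[A | B ∈ {1, 3}] = (1.63) / (0.76) = 2.1447.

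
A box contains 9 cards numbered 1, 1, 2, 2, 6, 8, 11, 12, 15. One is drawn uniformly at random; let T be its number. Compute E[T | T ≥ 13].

15

P(T ≥ 13) = 1/9.
Σ over the event: 15·1/9 = 5/3.
E[T | T ≥ 13] = (5/3) / (1/9) = 15.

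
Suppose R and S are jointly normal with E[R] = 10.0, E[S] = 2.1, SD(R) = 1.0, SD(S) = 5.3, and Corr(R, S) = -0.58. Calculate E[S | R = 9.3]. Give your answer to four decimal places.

E[S | R=x] = μ_S + ρ(σ_S/σ_R)(x − μ_R) for jointly normal variables.
E[S | R=9.3] = 2.1 + (-0.58)·(5.3/1.0)·(9.3 − (10.0)) = 2.1 + (-3.074)·(-0.7) = 4.2518.

4.2518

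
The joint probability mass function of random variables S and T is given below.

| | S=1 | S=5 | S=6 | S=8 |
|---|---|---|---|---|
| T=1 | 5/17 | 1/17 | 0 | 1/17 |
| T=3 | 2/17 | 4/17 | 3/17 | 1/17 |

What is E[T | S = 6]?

P(S = 6) = 3/17.
Summing T·P(S=x,T=y) over the conditioning event gives 9/17.
E[T | S = 6] = (9/17) / (3/17) = 3.

3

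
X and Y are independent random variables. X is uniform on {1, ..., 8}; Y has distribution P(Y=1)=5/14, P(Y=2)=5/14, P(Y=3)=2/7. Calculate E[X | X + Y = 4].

P(X + Y = 4) = 1/8.
Summing X·P(x,y) over outcomes with X + Y = 4 gives 29/112.
E[X | X + Y = 4] = (29/112) / (1/8) = 29/14.

29/14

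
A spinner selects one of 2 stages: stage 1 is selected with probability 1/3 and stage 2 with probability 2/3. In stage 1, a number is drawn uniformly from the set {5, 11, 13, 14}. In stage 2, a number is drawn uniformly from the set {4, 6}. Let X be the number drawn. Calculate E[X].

83/12

E[X | stage 1] = (5+11+13+14)/4 = 43/4.
E[X | stage 2] = (4+6)/2 = 5.
By the law of total expectation,
E[X] = (1/3)·(43/4) + (2/3)·(5) = 83/12.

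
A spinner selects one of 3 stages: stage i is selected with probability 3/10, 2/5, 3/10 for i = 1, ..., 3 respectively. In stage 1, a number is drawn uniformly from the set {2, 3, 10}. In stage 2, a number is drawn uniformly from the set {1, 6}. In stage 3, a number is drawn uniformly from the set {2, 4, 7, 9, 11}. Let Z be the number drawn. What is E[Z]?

E[Z | stage 1] = (2+3+10)/3 = 5.
E[Z | stage 2] = (1+6)/2 = 7/2.
E[Z | stage 3] = (2+4+7+9+11)/5 = 33/5.
By the law of total expectation,
E[Z] = (3/10)·(5) + (2/5)·(7/2) + (3/10)·(33/5) = 122/25.

122/25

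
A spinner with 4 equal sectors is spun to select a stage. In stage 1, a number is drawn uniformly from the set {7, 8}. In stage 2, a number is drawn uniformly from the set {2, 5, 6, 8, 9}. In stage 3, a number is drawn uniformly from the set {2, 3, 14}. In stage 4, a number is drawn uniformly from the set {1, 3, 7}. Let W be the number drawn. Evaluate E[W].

E[W | stage 1] = (7+8)/2 = 15/2.
E[W | stage 2] = (2+5+6+8+9)/5 = 6.
E[W | stage 3] = (2+3+14)/3 = 19/3.
E[W | stage 4] = (1+3+7)/3 = 11/3.
E[W] = (1/4)·(15/2) + (1/4)·(6) + (1/4)·(19/3) + (1/4)·(11/3) = 47/8.

47/8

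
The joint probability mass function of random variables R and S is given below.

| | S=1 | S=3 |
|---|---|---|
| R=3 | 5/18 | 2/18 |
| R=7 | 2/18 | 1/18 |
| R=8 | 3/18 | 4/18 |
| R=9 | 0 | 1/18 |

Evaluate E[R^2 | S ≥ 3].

P(S ≥ 3) = 4/9.
Σ R^2·P over the event = 9·(2/18) + 49·(1/18) + 64·(4/18) + 81·(1/18) = 202/9.
E[R^2 | S ≥ 3] = (202/9) / (4/9) = 101/2.

101/2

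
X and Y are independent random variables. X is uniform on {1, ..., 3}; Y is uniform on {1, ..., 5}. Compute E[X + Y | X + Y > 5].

Outcomes with X + Y > 5: (1,5), (2,4), (2,5), (3,3), (3,4), (3,5), each with probability 1/15.
E[X + Y | X + Y > 5] = (6 + 6 + 7 + 6 + 7 + 8) / 6 = 20/3.

20/3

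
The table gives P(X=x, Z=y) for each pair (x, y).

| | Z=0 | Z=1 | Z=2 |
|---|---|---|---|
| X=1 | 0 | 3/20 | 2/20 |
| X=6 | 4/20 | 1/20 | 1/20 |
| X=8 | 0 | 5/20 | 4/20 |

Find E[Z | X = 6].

P(X = 6) = 3/10.
Σ Z·P over the event = 0·(4/20) + 1·(1/20) + 2·(1/20) = 3/20.
E[Z | X = 6] = (3/20) / (3/10) = 1/2.

1/2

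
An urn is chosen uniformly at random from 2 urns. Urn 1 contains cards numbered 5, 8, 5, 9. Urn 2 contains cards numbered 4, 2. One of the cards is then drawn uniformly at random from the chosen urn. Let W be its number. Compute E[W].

39/8

E[W | urn 1] = (5+8+5+9)/4 = 27/4.
E[W | urn 2] = (4+2)/2 = 3.
E[W] = (1/2)·(27/4) + (1/2)·(3) = 39/8.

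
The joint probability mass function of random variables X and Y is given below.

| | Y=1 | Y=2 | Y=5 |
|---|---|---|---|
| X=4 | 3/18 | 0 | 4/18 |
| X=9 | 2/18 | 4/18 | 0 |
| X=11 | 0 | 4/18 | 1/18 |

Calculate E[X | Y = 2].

10

P(Y = 2) = 4/9.
Σ X·P over the event = 9·(4/18) + 11·(4/18) = 40/9.
E[X | Y = 2] = (40/9) / (4/9) = 10.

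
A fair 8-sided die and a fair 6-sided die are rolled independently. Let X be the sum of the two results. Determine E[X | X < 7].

P(X < 7) = 5/16.
Σ over the event: 2·1/48 + 3·1/24 + 4·1/16 + 5·1/12 + 6·5/48 = 35/24.
E[X | X < 7] = (35/24) / (5/16) = 14/3.

14/3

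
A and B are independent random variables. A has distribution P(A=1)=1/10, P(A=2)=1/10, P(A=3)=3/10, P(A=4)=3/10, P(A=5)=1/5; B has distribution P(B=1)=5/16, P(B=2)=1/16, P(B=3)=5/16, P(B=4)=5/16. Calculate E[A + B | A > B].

P(A > B) = 11/20.
Summing (A+B)·P(x,y) over outcomes with A > B gives 133/40.
E[A + B | A > B] = (133/40) / (11/20) = 133/22.

133/22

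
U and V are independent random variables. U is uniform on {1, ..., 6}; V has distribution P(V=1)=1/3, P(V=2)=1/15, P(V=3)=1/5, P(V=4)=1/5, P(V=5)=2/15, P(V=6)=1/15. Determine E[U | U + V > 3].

299/79

P(U + V > 3) = 79/90.
Summing U·P(x,y) over outcomes with U + V > 3 gives 299/90.
E[U | U + V > 3] = (299/90) / (79/90) = 299/79.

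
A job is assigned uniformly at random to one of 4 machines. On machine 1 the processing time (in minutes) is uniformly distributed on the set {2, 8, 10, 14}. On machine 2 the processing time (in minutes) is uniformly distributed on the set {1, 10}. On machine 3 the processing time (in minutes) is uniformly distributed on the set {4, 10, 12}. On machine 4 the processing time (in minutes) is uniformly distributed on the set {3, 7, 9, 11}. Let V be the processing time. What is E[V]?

181/24

E[V | machine 1] = (2+8+10+14)/4 = 17/2.
E[V | machine 2] = (1+10)/2 = 11/2.
E[V | machine 3] = (4+10+12)/3 = 26/3.
E[V | machine 4] = (3+7+9+11)/4 = 15/2.
By the law of total expectation,
E[V] = (1/4)·(17/2) + (1/4)·(11/2) + (1/4)·(26/3) + (1/4)·(15/2) = 181/24.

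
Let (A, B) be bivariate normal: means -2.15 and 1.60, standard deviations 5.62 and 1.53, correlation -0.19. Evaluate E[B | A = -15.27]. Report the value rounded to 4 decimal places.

2.2786

The regression of B on A has slope ρ·σ_B/σ_A and passes through (μ_A, μ_B).
E[B | A=-15.27] = 1.60 + (-0.19)·(1.53/5.62)·(-15.27 − (-2.15)) = 1.60 + (-0.051726)·(-13.12) = 2.2786.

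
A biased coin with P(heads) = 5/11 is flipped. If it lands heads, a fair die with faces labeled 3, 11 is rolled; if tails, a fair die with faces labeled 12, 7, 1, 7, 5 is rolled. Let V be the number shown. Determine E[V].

E[V | heads] = (3+11)/2 = 7.
E[V | tails] = (12+7+1+7+5)/5 = 32/5.
E[V] = (5/11)·(7) + (6/11)·(32/5) = 367/55.

367/55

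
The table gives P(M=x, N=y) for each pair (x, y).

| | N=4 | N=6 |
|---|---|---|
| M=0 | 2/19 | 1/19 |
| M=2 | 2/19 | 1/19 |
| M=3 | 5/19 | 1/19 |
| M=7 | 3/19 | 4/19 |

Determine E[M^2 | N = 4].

50/3

P(N = 4) = 12/19.
Σ M^2·P over the event = 0·(2/19) + 4·(2/19) + 9·(5/19) + 49·(3/19) = 200/19.
E[M^2 | N = 4] = (200/19) / (12/19) = 50/3.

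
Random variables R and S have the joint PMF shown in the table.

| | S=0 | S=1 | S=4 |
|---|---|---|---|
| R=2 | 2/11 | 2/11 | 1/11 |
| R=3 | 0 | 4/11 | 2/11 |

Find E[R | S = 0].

P(S = 0) = 2/11.
Σ R·P over the event = 2·(2/11) = 4/11.
E[R | S = 0] = (4/11) / (2/11) = 2.

2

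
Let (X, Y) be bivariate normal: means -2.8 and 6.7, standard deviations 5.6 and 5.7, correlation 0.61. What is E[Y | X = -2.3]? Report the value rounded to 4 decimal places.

The regression of Y on X has slope ρ·σ_Y/σ_X and passes through (μ_X, μ_Y).
E[Y | X=-2.3] = 6.7 + (0.61)·(5.7/5.6)·(-2.3 − (-2.8)) = 6.7 + (0.62089)·(0.5) = 7.0104.

7.0104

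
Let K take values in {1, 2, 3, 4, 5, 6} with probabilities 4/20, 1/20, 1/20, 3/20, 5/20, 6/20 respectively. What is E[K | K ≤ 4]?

7/3

P(K ≤ 4) = 9/20.
Σ over the event: 1·1/5 + 2·1/20 + 3·1/20 + 4·3/20 = 21/20.
E[K | K ≤ 4] = (21/20) / (9/20) = 7/3.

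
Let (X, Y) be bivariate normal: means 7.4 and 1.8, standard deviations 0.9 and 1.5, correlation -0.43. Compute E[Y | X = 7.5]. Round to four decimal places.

1.7283

E[Y | X=x] = μ_Y + ρ(σ_Y/σ_X)(x − μ_X) for jointly normal variables.
E[Y | X=7.5] = 1.8 + (-0.43)·(1.5/0.9)·(7.5 − (7.4)) = 1.8 + (-0.71667)·(0.1) = 1.7283.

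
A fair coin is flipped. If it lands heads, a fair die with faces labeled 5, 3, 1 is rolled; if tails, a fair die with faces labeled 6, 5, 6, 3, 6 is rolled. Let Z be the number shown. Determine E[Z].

41/10

E[Z | heads] = (5+3+1)/3 = 3.
E[Z | tails] = (6+5+6+3+6)/5 = 26/5.
E[Z] = (1/2)·(3) + (1/2)·(26/5) = 41/10.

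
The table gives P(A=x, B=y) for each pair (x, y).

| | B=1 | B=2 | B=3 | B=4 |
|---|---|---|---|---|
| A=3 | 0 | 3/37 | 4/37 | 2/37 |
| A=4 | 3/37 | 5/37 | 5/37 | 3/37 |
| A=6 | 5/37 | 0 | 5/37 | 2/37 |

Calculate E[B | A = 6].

7/3

P(A = 6) = 12/37.
Σ B·P over the event = 1·(5/37) + 3·(5/37) + 4·(2/37) = 28/37.
E[B | A = 6] = (28/37) / (12/37) = 7/3.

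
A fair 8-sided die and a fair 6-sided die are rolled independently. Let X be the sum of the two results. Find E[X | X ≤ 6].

P(X ≤ 6) = 5/16.
Σ over the event: 2·1/48 + 3·1/24 + 4·1/16 + 5·1/12 + 6·5/48 = 35/24.
E[X | X ≤ 6] = (35/24) / (5/16) = 14/3.

14/3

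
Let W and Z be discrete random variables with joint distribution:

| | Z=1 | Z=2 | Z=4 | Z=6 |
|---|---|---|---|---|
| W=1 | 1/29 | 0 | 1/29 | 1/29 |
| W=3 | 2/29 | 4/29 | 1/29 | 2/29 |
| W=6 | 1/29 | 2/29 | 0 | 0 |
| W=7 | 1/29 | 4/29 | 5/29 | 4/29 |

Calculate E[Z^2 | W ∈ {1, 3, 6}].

P(W ∈ {1, 3, 6}) = 15/29.
Summing Z^2·P(W=x,Z=y) over the conditioning event gives 168/29.
E[Z^2 | W ∈ {1, 3, 6}] = (168/29) / (15/29) = 56/5.

56/5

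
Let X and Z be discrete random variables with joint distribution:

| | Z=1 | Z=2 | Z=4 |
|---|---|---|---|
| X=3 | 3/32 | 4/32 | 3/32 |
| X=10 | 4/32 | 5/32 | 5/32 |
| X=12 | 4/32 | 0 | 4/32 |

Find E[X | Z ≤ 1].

P(Z ≤ 1) = 11/32.
Σ X·P over the event = 3·(3/32) + 10·(4/32) + 12·(4/32) = 97/32.
E[X | Z ≤ 1] = (97/32) / (11/32) = 97/11.

97/11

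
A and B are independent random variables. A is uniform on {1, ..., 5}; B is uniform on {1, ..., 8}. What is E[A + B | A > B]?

6

Outcomes with A > B: (2,1), (3,1), (3,2), (4,1), (4,2), (4,3), (5,1), (5,2), (5,3), (5,4), each with probability 1/40.
E[A + B | A > B] = (3 + 4 + 5 + 5 + 6 + 7 + 6 + 7 + 8 + 9) / 10 = 6.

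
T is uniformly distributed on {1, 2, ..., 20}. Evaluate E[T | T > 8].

Given T > 8, T is equally likely to be any of {9, 10, 11, 12, 13, 14, 15, 16, 17, 18, 19, 20}.
E[T | T > 8] = (9 + 10 + 11 + 12 + 13 + 14 + 15 + 16 + 17 + 18 + 19 + 20) / 12 = 29/2.

29/2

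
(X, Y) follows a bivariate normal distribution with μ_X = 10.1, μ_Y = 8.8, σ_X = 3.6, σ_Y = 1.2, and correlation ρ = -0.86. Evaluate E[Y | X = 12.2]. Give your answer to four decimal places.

8.1980

E[Y | X=x] = μ_Y + ρ(σ_Y/σ_X)(x − μ_X) for jointly normal variables.
E[Y | X=12.2] = 8.8 + (-0.86)·(1.2/3.6)·(12.2 − (10.1)) = 8.8 + (-0.28667)·(2.1) = 8.1980.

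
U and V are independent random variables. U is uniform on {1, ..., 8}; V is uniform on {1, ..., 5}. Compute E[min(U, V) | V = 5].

P(V = 5) = 1/5.
Summing min(U,V)·P(x,y) over outcomes with V = 5 gives 3/4.
E[min(U, V) | V = 5] = (3/4) / (1/5) = 15/4.

15/4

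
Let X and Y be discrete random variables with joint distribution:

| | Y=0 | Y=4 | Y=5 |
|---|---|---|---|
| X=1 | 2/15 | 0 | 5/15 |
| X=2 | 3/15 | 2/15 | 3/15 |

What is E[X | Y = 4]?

P(Y = 4) = 2/15.
Σ X·P over the event = 2·(2/15) = 4/15.
E[X | Y = 4] = (4/15) / (2/15) = 2.

2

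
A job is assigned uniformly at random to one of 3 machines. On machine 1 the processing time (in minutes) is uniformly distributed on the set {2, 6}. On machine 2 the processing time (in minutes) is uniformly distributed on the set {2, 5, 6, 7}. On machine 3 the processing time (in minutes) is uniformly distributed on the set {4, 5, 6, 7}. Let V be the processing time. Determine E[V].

E[V | machine 1] = (2+6)/2 = 4.
E[V | machine 2] = (2+5+6+7)/4 = 5.
E[V | machine 3] = (4+5+6+7)/4 = 11/2.
By the law of total expectation,
E[V] = (1/3)·(4) + (1/3)·(5) + (1/3)·(11/2) = 29/6.

29/6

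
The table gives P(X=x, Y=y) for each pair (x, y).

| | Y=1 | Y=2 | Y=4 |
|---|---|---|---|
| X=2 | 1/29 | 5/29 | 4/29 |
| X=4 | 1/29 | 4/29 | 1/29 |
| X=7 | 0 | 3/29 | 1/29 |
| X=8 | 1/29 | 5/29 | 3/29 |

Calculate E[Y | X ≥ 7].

33/13

P(X ≥ 7) = 13/29.
Summing Y·P(X=x,Y=y) over the conditioning event gives 33/29.
E[Y | X ≥ 7] = (33/29) / (13/29) = 33/13.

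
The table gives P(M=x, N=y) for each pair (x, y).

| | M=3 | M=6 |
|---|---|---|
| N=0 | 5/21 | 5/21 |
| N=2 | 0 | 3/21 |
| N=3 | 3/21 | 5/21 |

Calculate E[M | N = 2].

P(N = 2) = 1/7.
Σ M·P over the event = 6·(3/21) = 6/7.
E[M | N = 2] = (6/7) / (1/7) = 6.

6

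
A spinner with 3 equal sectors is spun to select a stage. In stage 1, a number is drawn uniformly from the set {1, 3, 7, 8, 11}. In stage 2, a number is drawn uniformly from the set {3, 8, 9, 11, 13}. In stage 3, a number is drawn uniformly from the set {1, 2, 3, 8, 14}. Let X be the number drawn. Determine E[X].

34/5

E[X | stage 1] = (1+3+7+8+11)/5 = 6.
E[X | stage 2] = (3+8+9+11+13)/5 = 44/5.
E[X | stage 3] = (1+2+3+8+14)/5 = 28/5.
E[X] = (1/3)·(6) + (1/3)·(44/5) + (1/3)·(28/5) = 34/5.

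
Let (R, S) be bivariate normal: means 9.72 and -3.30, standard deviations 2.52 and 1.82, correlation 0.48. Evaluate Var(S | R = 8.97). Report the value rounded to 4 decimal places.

2.5492

For a bivariate normal, Var(S | R=x) = σ_S²(1 − ρ²).
Var(S | R=8.97) = (1.82)²·(1 − (0.48)²) = 3.3124·0.7696 = 2.5492.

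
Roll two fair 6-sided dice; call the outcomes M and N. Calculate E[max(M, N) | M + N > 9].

P(M + N > 9) = 1/6.
Summing max(M,N)·P(x,y) over outcomes with M + N > 9 gives 35/36.
E[max(M, N) | M + N > 9] = (35/36) / (1/6) = 35/6.

35/6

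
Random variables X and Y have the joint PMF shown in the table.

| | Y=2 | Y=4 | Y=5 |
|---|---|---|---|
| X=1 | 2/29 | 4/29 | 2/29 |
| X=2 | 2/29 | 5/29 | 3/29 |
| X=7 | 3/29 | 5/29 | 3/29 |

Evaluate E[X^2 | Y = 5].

161/8

P(Y = 5) = 8/29.
Σ X^2·P over the event = 1·(2/29) + 4·(3/29) + 49·(3/29) = 161/29.
E[X^2 | Y = 5] = (161/29) / (8/29) = 161/8.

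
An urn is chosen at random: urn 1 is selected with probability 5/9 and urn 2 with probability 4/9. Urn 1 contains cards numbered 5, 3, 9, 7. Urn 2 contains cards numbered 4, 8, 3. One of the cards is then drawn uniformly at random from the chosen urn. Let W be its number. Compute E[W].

E[W | urn 1] = (5+3+9+7)/4 = 6.
E[W | urn 2] = (4+8+3)/3 = 5.
E[W] = (5/9)·(6) + (4/9)·(5) = 50/9.

50/9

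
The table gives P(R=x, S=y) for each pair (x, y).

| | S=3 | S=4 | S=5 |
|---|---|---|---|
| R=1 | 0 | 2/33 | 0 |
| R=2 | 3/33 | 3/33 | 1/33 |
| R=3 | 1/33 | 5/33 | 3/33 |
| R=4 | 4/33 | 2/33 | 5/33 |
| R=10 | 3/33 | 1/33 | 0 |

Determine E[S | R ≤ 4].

P(R ≤ 4) = 29/33.
Summing S·P(R=x,S=y) over the conditioning event gives 39/11.
E[S | R ≤ 4] = (39/11) / (29/33) = 117/29.

117/29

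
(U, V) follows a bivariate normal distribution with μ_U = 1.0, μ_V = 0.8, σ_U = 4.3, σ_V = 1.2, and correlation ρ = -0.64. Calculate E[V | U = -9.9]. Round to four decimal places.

2.7468

For a bivariate normal, E[V | U=x] = μ_V + ρ·(σ_V/σ_U)·(x − μ_U).
E[V | U=-9.9] = 0.8 + (-0.64)·(1.2/4.3)·(-9.9 − (1.0)) = 0.8 + (-0.178605)·(-10.9) = 2.7468.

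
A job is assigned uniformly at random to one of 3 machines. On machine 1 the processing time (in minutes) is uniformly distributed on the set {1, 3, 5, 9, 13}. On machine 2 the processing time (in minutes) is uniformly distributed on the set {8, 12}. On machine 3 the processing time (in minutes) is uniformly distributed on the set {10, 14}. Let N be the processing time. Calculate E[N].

E[N | machine 1] = (1+3+5+9+13)/5 = 31/5.
E[N | machine 2] = (8+12)/2 = 10.
E[N | machine 3] = (10+14)/2 = 12.
E[N] = (1/3)·(31/5) + (1/3)·(10) + (1/3)·(12) = 47/5.

47/5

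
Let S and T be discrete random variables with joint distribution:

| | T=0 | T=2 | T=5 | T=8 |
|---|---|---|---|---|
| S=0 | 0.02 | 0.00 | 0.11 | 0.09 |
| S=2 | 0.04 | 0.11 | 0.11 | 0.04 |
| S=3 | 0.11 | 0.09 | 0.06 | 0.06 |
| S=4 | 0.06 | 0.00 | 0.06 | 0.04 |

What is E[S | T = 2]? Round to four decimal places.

P(T = 2) = 0.20.
Σ S·P over the event = 2·(0.11) + 3·(0.09) = 0.49.
E[S | T = 2] = (0.49) / (0.20) = 2.4500.

2.4500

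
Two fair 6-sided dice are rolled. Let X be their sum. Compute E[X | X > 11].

P(X > 11) = 1/36.
Σ over the event: 12·1/36 = 1/3.
E[X | X > 11] = (1/3) / (1/36) = 12.

12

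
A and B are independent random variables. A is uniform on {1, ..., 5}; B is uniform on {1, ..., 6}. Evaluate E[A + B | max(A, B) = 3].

P(max(A, B) = 3) = 1/6.
Summing (A+B)·P(x,y) over outcomes with max(A, B) = 3 gives 4/5.
E[A + B | max(A, B) = 3] = (4/5) / (1/6) = 24/5.

24/5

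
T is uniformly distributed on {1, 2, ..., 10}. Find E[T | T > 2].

13/2

Given T > 2, T is equally likely to be any of {3, 4, 5, 6, 7, 8, 9, 10}.
E[T | T > 2] = (3 + 4 + 5 + 6 + 7 + 8 + 9 + 10) / 8 = 13/2.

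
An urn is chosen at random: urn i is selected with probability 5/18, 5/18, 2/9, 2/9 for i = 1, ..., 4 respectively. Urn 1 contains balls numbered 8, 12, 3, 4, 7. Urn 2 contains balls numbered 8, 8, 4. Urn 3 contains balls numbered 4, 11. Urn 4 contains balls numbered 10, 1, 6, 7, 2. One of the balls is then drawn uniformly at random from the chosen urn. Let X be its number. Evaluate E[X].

886/135

E[X | urn 1] = (8+12+3+4+7)/5 = 34/5.
E[X | urn 2] = (8+8+4)/3 = 20/3.
E[X | urn 3] = (4+11)/2 = 15/2.
E[X | urn 4] = (10+1+6+7+2)/5 = 26/5.
E[X] = (5/18)·(34/5) + (5/18)·(20/3) + (2/9)·(15/2) + (2/9)·(26/5) = 886/135.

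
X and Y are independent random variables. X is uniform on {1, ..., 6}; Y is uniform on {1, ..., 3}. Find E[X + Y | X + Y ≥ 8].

P(X + Y ≥ 8) = 1/6.
Summing (X+Y)·P(x,y) over outcomes with X + Y ≥ 8 gives 25/18.
E[X + Y | X + Y ≥ 8] = (25/18) / (1/6) = 25/3.

25/3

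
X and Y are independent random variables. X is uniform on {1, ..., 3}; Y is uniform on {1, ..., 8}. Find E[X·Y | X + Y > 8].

Outcomes with X + Y > 8: (1,8), (2,7), (2,8), (3,6), (3,7), (3,8), each with probability 1/24.
E[X·Y | X + Y > 8] = (8 + 14 + 16 + 18 + 21 + 24) / 6 = 101/6.

101/6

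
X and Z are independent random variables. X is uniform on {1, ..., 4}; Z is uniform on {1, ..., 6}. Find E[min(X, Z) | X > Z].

5/3

Outcomes with X > Z: (2,1), (3,1), (3,2), (4,1), (4,2), (4,3), each with probability 1/24.
E[min(X, Z) | X > Z] = (1 + 1 + 2 + 1 + 2 + 3) / 6 = 5/3.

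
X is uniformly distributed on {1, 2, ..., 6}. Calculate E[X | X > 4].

Given X > 4, X is equally likely to be any of {5, 6}.
E[X | X > 4] = (5 + 6) / 2 = 11/2.

11/2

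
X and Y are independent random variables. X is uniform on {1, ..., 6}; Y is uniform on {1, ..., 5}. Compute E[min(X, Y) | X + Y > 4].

21/8

P(X + Y > 4) = 4/5.
Summing min(X,Y)·P(x,y) over outcomes with X + Y > 4 gives 21/10.
E[min(X, Y) | X + Y > 4] = (21/10) / (4/5) = 21/8.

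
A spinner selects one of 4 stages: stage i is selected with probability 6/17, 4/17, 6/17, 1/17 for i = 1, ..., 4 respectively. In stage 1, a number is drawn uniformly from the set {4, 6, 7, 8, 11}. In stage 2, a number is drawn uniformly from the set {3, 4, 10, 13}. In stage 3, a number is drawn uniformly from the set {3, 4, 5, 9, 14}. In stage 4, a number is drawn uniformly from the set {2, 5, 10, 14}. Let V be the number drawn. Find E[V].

2459/340

E[V | stage 1] = (4+6+7+8+11)/5 = 36/5.
E[V | stage 2] = (3+4+10+13)/4 = 15/2.
E[V | stage 3] = (3+4+5+9+14)/5 = 7.
E[V | stage 4] = (2+5+10+14)/4 = 31/4.
By the law of total expectation,
E[V] = (6/17)·(36/5) + (4/17)·(15/2) + (6/17)·(7) + (1/17)·(31/4) = 2459/340.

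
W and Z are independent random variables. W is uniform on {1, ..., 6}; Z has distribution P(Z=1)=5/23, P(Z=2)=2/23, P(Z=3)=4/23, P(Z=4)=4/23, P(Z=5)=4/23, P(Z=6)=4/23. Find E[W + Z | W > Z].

P(W > Z) = 19/46.
Summing (W+Z)·P(x,y) over outcomes with W > Z gives 131/46.
E[W + Z | W > Z] = (131/46) / (19/46) = 131/19.

131/19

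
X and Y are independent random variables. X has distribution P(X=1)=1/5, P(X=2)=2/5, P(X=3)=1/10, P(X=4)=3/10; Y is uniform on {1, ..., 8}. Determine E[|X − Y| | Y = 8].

11/2

P(Y = 8) = 1/8.
Summing |X−Y|·P(x,y) over outcomes with Y = 8 gives 11/16.
E[|X − Y| | Y = 8] = (11/16) / (1/8) = 11/2.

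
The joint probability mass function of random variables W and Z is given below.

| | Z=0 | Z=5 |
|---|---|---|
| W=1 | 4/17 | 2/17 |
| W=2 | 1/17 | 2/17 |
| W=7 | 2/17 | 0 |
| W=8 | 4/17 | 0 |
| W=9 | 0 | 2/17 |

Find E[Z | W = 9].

5

P(W = 9) = 2/17.
Σ Z·P over the event = 5·(2/17) = 10/17.
E[Z | W = 9] = (10/17) / (2/17) = 5.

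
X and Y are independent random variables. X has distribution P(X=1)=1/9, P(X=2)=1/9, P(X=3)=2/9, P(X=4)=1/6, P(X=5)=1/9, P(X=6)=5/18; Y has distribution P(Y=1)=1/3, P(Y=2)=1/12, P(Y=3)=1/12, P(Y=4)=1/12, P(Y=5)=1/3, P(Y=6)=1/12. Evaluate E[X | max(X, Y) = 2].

11/6

P(max(X, Y) = 2) = 1/18.
Summing X·P(x,y) over outcomes with max(X, Y) = 2 gives 11/108.
E[X | max(X, Y) = 2] = (11/108) / (1/18) = 11/6.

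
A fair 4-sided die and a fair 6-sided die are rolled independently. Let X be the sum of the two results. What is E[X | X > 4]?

P(X > 4) = 3/4.
Σ over the event: 5·1/6 + 6·1/6 + 7·1/6 + 8·1/8 + 9·1/12 + 10·1/24 = 31/6.
E[X | X > 4] = (31/6) / (3/4) = 62/9.

62/9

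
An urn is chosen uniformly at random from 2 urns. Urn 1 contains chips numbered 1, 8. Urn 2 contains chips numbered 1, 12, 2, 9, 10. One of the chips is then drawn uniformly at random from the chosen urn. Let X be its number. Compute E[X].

E[X | urn 1] = (1+8)/2 = 9/2.
E[X | urn 2] = (1+12+2+9+10)/5 = 34/5.
By the law of total expectation,
E[X] = (1/2)·(9/2) + (1/2)·(34/5) = 113/20.

113/20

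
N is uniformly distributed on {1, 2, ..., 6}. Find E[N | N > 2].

Given N > 2, N is equally likely to be any of {3, 4, 5, 6}.
E[N | N > 2] = (3 + 4 + 5 + 6) / 4 = 9/2.

9/2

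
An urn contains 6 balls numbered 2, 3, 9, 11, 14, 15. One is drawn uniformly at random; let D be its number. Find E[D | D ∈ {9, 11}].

P(D ∈ {9, 11}) = 1/3.
Σ over the event: 9·1/6 + 11·1/6 = 10/3.
E[D | D ∈ {9, 11}] = (10/3) / (1/3) = 10.

10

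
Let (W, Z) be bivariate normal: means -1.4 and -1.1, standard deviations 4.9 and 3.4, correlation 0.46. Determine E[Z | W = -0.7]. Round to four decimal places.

-0.8766

E[Z | W=x] = μ_Z + ρ(σ_Z/σ_W)(x − μ_W) for jointly normal variables.
E[Z | W=-0.7] = -1.1 + (0.46)·(3.4/4.9)·(-0.7 − (-1.4)) = -1.1 + (0.31918)·(0.7) = -0.8766.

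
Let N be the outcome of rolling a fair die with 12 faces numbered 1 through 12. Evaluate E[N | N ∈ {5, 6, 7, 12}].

P(N ∈ {5, 6, 7, 12}) = 1/3.
Σ over the event: 5·1/12 + 6·1/12 + 7·1/12 + 12·1/12 = 5/2.
E[N | N ∈ {5, 6, 7, 12}] = (5/2) / (1/3) = 15/2.

15/2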